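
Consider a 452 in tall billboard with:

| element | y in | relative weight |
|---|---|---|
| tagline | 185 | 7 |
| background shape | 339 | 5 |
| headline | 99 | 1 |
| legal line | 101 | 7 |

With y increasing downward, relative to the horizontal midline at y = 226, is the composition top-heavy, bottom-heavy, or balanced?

top-heavy

Total weight = 7 + 5 + 1 + 7 = 20.
Σw·y = 7·185 + 5·339 + 1·99 + 7·101 = 3796, so ȳ = 3796/20 ≈ 189.80.
Since 189.8 is above (smaller y than) 226, the composition reads top-heavy.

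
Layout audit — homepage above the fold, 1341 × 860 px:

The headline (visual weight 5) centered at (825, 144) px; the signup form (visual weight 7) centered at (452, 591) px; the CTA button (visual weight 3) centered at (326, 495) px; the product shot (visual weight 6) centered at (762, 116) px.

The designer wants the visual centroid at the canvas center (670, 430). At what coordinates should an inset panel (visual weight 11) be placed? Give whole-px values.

(782, 611)

With the inset panel, Σw becomes 5 + 7 + 3 + 6 + 11 = 32.
x: target moment 32×670 = 21440; current 5·825 + 7·452 + 3·326 + 6·762 = 12839; the inset panel supplies 8601, so x = 8601/11 ≈ 781.91.
y: target moment 32×430 = 13760; current 5·144 + 7·591 + 3·495 + 6·116 = 7038; the inset panel supplies 6722, so y = 6722/11 ≈ 611.09.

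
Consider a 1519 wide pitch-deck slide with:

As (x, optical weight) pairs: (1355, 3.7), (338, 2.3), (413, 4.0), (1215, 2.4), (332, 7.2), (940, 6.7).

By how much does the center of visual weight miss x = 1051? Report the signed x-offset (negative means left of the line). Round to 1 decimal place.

≈ -326.8

Weights sum to 3.7 + 2.3 + 4.0 + 2.4 + 7.2 + 6.7 = 26.3.
x: moment 19047.3 / weight 26.3 ≈ 724.23
Offset from x = 1051: 724.23 − 1051 ≈ -326.77.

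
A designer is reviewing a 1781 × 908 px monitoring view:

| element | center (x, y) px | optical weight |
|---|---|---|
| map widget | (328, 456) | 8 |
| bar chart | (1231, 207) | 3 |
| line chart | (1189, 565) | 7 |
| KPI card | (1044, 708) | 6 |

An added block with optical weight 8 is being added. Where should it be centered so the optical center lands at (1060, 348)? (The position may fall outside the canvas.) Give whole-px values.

New total weight: (8 + 3 + 7 + 6) + 8 = 32.
Along x: (20904 + 8·x) / 32 = 1060 (existing moment 8·328 + 3·1231 + 7·1189 + 6·1044 = 20904) ⇒ x = (33920 − 20904) / 8 ≈ 1627.00.
Along y: (12472 + 8·y) / 32 = 348 (existing moment 8·456 + 3·207 + 7·565 + 6·708 = 12472) ⇒ y = (11136 − 12472) / 8 ≈ -167.00.

(1627, -167)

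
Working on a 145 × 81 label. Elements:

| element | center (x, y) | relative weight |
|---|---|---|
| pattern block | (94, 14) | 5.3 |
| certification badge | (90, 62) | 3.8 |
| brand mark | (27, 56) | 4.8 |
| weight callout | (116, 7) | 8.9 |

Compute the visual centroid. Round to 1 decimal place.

(87.8, 28.1)

Weights sum to 5.3 + 3.8 + 4.8 + 8.9 = 22.8.
Σw·x = 5.3·94 + 3.8·90 + 4.8·27 + 8.9·116 = 2002.2, so x̄ = 2002.2/22.8 ≈ 87.82.
Σw·y = 5.3·14 + 3.8·62 + 4.8·56 + 8.9·7 = 640.9, so ȳ = 640.9/22.8 ≈ 28.11.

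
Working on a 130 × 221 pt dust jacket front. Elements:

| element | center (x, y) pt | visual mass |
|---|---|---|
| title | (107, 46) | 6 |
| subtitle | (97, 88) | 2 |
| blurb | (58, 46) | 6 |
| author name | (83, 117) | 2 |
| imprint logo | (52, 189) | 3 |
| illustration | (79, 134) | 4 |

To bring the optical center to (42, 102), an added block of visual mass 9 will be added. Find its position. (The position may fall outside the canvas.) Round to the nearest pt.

(-53, 133)

New total weight: (6 + 2 + 6 + 2 + 3 + 4) + 9 = 32.
Along x: (1822 + 9·x) / 32 = 42 (existing moment 6·107 + 2·97 + 6·58 + 2·83 + 3·52 + 4·79 = 1822) ⇒ x = (1344 − 1822) / 9 ≈ -53.11.
Along y: (2065 + 9·y) / 32 = 102 (existing moment 6·46 + 2·88 + 6·46 + 2·117 + 3·189 + 4·134 = 2065) ⇒ y = (3264 − 2065) / 9 ≈ 133.22.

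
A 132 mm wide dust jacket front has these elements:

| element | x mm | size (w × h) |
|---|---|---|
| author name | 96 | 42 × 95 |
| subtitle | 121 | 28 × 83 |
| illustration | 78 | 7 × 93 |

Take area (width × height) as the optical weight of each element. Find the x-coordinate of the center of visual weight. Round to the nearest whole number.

Areas: author name 42·95 = 3990, subtitle 28·83 = 2324, illustration 7·93 = 651. Total weight = 6965.
x: (3990·96 + 2324·121 + 651·78) / 6965 = 715022 / 6965 ≈ 102.66

x ≈ 103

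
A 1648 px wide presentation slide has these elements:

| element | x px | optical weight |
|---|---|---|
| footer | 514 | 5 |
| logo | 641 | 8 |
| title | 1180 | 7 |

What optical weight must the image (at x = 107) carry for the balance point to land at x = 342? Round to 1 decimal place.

Fixed elements: Σw = 5 + 8 + 7 = 20, Σw·x = 5·514 + 8·641 + 7·1180 = 15958.
Set Σw·x/Σw = 342: (15958 + 107w) = 342·(20 + w).
Rearranging, w·(107 − 342) = 342·20 − 15958 = -9118, so w ≈ -9118/-235 = 38.80.

w ≈ 38.8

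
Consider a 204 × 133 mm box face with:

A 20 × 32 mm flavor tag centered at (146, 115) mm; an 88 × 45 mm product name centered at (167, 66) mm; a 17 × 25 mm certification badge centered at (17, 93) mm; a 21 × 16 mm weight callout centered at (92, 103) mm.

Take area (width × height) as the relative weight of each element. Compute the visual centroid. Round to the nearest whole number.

Areas → weights: flavor tag 20·32 = 640, product name 88·45 = 3960, certification badge 17·25 = 425, weight callout 21·16 = 336; Σw = 5361.
x: (640·146 + 3960·167 + 425·17 + 336·92) / 5361 = 792897 / 5361 ≈ 147.90
y: (640·115 + 3960·66 + 425·93 + 336·103) / 5361 = 409093 / 5361 ≈ 76.31

(148, 76)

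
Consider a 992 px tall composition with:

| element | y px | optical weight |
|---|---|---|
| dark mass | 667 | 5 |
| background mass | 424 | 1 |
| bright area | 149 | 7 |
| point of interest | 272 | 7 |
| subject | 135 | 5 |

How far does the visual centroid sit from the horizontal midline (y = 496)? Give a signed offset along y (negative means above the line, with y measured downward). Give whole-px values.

≈ -201 px

Weights sum to 5 + 1 + 7 + 7 + 5 = 25.
y: (5·667 + 1·424 + 7·149 + 7·272 + 5·135) / 25 = 7381 / 25 ≈ 295.24
Difference: 295.24 − 496 ≈ -200.76.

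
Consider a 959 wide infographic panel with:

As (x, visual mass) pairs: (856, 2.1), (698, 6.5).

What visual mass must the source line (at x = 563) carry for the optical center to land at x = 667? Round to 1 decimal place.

Fixed elements: Σw = 2.1 + 6.5 = 8.6, Σw·x = 2.1·856 + 6.5·698 = 6334.6.
Balance at x = 667 requires (6334.6 + w·563) / (8.6 + w) = 667.
So w = (667·8.6 − 6334.6)/(563 − 667) = -598.4/-104 ≈ 5.75.

w ≈ 5.8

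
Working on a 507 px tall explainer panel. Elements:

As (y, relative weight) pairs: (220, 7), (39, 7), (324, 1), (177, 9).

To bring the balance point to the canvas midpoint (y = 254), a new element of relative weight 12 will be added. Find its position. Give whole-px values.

y ≈ 451

With the new element, Σw becomes 7 + 7 + 1 + 9 + 12 = 36.
Along y: (3730 + 12·y) / 36 = 254 (existing moment 7·220 + 7·39 + 1·324 + 9·177 = 3730) ⇒ y = (9144 − 3730) / 12 ≈ 451.17.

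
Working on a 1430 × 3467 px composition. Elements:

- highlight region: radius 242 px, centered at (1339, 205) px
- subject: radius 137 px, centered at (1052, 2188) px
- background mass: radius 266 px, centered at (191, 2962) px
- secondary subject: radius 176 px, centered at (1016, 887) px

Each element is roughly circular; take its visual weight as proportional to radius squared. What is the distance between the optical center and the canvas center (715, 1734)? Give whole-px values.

Weights ∝ r²: highlight region 242² = 58564, subject 137² = 18769, background mass 266² = 70756, secondary subject 176² = 30976; Σw = 179065.
Σw·x = 58564·1339 + 18769·1052 + 70756·191 + 30976·1016 = 143148196, so x̄ = 143148196/179065 ≈ 799.42.
Σw·y = 58564·205 + 18769·2188 + 70756·2962 + 30976·887 = 290127176, so ȳ = 290127176/179065 ≈ 1620.23.
Offset from (715, 1734): Δx ≈ 84.42, Δy ≈ -113.77; distance = √(Δx² + Δy²) ≈ 141.67.

≈ 142 px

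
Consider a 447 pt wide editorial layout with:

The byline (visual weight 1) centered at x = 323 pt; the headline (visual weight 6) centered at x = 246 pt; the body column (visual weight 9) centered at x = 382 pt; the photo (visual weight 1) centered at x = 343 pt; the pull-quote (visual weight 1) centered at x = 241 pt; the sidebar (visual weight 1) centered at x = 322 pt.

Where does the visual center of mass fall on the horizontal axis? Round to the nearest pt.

x ≈ 323

Σw = 1 + 6 + 9 + 1 + 1 + 1 = 19.
x: (1·323 + 6·246 + 9·382 + 1·343 + 1·241 + 1·322) / 19 = 6143 / 19 ≈ 323.32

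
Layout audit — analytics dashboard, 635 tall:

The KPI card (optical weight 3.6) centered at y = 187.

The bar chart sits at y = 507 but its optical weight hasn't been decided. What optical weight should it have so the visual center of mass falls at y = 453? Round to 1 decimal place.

Known: weight 3.6 with moment 3.6·187 = 673.2.
Balance at y = 453 requires (673.2 + w·507) / (3.6 + w) = 453.
So w = (453·3.6 − 673.2)/(507 − 453) = 957.6/54 ≈ 17.73.

w ≈ 17.7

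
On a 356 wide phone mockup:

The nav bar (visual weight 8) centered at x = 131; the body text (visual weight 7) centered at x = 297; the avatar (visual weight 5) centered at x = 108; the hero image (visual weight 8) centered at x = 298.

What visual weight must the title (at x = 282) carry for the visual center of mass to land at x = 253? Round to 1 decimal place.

Existing Σw = 28 (8 + 7 + 5 + 8); existing moment 8·131 + 7·297 + 5·108 + 8·298 = 6051.
For the centroid to hit 253: (6051 + w·282) / (28 + w) = 253.
Rearranging, w·(282 − 253) = 253·28 − 6051 = 1033, so w ≈ 1033/29 = 35.62.

w ≈ 35.6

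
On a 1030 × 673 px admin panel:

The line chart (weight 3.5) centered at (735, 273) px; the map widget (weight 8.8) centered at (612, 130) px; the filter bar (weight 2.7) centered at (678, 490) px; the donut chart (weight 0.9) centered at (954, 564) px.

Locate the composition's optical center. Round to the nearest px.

Total weight = 3.5 + 8.8 + 2.7 + 0.9 = 15.9.
Σw·x = 3.5·735 + 8.8·612 + 2.7·678 + 0.9·954 = 10647.3, so x̄ = 10647.3/15.9 ≈ 669.64.
Σw·y = 3.5·273 + 8.8·130 + 2.7·490 + 0.9·564 = 3930.1, so ȳ = 3930.1/15.9 ≈ 247.18.

(670, 247)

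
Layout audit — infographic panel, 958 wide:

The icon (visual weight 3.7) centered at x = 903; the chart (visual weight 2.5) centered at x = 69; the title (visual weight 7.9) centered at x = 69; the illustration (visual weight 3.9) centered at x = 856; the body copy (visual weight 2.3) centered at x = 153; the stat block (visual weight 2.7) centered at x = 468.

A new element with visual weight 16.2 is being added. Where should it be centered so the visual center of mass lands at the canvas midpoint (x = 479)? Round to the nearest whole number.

New total weight: (3.7 + 2.5 + 7.9 + 3.9 + 2.3 + 2.7) + 16.2 = 39.2.
x: target moment 39.2×479 = 18776.8; current 3.7·903 + 2.5·69 + 7.9·69 + 3.9·856 + 2.3·153 + 2.7·468 = 9012.6; the new element supplies 9764.2, so x = 9764.2/16.2 ≈ 602.73.

x ≈ 603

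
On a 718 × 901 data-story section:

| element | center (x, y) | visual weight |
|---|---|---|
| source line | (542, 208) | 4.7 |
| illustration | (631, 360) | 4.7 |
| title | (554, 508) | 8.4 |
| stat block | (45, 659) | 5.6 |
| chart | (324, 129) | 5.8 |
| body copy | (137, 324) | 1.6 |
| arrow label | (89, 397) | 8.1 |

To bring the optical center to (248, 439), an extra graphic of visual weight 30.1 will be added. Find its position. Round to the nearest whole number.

(129, 504)

New total weight: (4.7 + 4.7 + 8.4 + 5.6 + 5.8 + 1.6 + 8.1) + 30.1 = 69.0.
x: need Σw·x = 69.0·248 = 17112.0. Existing = 4.7·542 + 4.7·631 + 8.4·554 + 5.6·45 + 5.8·324 + 1.6·137 + 8.1·89 = 13238.0. Remainder 3874.0 / 30.1 ≈ 128.70.
y: need Σw·y = 69.0·439 = 30291.0. Existing = 4.7·208 + 4.7·360 + 8.4·508 + 5.6·659 + 5.8·129 + 1.6·324 + 8.1·397 = 15109.5. Remainder 15181.5 / 30.1 ≈ 504.37.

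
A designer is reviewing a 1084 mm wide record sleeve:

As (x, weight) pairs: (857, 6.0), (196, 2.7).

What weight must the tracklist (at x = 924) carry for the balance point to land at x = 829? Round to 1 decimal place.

w ≈ 16.2

Fixed elements: Σw = 6.0 + 2.7 = 8.7, Σw·x = 6.0·857 + 2.7·196 = 5671.2.
For the centroid to hit 829: (5671.2 + w·924) / (8.7 + w) = 829.
Rearranging, w·(924 − 829) = 829·8.7 − 5671.2 = 1541.1, so w ≈ 1541.1/95 = 16.22.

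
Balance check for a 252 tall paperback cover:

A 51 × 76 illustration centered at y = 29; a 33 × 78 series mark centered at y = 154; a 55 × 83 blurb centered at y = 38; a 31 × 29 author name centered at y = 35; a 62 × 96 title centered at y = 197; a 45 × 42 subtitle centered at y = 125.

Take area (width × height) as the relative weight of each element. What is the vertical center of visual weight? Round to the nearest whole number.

y ≈ 107

Areas: illustration 51·76 = 3876, series mark 33·78 = 2574, blurb 55·83 = 4565, author name 31·29 = 899, title 62·96 = 5952, subtitle 45·42 = 1890. Total weight = 19756.
y: moment 2122529 / weight 19756 ≈ 107.44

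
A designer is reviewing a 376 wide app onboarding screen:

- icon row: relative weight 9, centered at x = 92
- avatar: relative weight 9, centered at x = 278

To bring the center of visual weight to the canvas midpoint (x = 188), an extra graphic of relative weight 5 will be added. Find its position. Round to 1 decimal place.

x ≈ 198.8

After adding the extra graphic, total weight = 9 + 9 + 5 = 23.
Along x: (3330 + 5·x) / 23 = 188 (existing moment 9·92 + 9·278 = 3330) ⇒ x = (4324 − 3330) / 5 ≈ 198.80.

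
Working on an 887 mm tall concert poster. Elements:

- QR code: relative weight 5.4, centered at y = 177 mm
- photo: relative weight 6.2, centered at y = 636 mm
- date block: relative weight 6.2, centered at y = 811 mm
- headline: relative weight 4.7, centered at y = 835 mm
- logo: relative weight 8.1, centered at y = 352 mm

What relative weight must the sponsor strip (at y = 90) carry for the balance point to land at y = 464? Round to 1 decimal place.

w ≈ 6.7

Fixed elements: Σw = 5.4 + 6.2 + 6.2 + 4.7 + 8.1 = 30.6, Σw·y = 5.4·177 + 6.2·636 + 6.2·811 + 4.7·835 + 8.1·352 = 16702.9.
Set Σw·y/Σw = 464: (16702.9 + 90w) = 464·(30.6 + w).
Solving: w = (464·30.6 − 16702.9) / (90 − 464) = -2504.5 / -374 ≈ 6.70.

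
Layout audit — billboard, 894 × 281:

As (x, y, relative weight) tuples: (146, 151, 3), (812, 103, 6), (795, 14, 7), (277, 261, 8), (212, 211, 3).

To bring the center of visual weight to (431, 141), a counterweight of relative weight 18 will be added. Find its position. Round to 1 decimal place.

(314.9, 136.4)

After adding the counterweight, total weight = 3 + 6 + 7 + 8 + 3 + 18 = 45.
x: target moment 45×431 = 19395; current 3·146 + 6·812 + 7·795 + 8·277 + 3·212 = 13727; the counterweight supplies 5668, so x = 5668/18 ≈ 314.89.
y: target moment 45×141 = 6345; current 3·151 + 6·103 + 7·14 + 8·261 + 3·211 = 3890; the counterweight supplies 2455, so y = 2455/18 ≈ 136.39.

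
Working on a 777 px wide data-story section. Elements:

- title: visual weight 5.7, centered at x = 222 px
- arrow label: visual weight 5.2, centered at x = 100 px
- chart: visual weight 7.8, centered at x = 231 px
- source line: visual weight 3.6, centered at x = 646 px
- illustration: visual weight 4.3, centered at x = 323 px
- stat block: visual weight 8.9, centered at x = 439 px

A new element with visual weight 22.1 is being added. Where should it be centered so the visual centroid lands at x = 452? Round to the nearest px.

x ≈ 671

With the new element, Σw becomes 5.7 + 5.2 + 7.8 + 3.6 + 4.3 + 8.9 + 22.1 = 57.6.
x: need Σw·x = 57.6·452 = 26035.2. Existing = 5.7·222 + 5.2·100 + 7.8·231 + 3.6·646 + 4.3·323 + 8.9·439 = 11208.8. Remainder 14826.4 / 22.1 ≈ 670.88.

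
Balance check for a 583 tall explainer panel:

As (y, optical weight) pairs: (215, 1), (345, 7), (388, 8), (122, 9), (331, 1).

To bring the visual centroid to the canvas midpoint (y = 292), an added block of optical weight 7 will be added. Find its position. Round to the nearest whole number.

y ≈ 353

New total weight: (1 + 7 + 8 + 9 + 1) + 7 = 33.
Along y: (7163 + 7·y) / 33 = 292 (existing moment 1·215 + 7·345 + 8·388 + 9·122 + 1·331 = 7163) ⇒ y = (9636 − 7163) / 7 ≈ 353.29.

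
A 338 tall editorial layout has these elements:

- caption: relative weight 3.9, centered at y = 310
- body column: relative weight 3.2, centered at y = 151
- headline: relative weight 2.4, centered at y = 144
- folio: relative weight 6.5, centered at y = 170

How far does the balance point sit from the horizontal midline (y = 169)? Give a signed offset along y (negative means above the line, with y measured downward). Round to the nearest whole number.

≈ 27

Weights sum to 3.9 + 3.2 + 2.4 + 6.5 = 16.0.
Σw·y = 3.9·310 + 3.2·151 + 2.4·144 + 6.5·170 = 3142.8, so ȳ = 3142.8/16.0 ≈ 196.43.
Against y = 169, that's 196.43 − 169 = 27.43.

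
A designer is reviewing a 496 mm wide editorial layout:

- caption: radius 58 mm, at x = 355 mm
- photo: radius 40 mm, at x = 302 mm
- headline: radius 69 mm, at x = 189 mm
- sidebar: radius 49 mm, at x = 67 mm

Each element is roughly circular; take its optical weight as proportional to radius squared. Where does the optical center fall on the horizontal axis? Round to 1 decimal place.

r² weights: caption 58² = 3364, photo 40² = 1600, headline 69² = 4761, sidebar 49² = 2401. Total = 12126.
x-moment: 3364·355 + 1600·302 + 4761·189 + 2401·67 = 2738116; centroid 2738116/12126 ≈ 225.81.

x ≈ 225.8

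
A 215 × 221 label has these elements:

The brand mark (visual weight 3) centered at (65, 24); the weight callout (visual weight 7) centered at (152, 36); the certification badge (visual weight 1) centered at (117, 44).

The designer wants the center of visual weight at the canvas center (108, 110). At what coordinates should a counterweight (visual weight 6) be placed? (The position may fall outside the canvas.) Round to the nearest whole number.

(77, 250)

After adding the counterweight, total weight = 3 + 7 + 1 + 6 = 17.
Along x: (1376 + 6·x) / 17 = 108 (existing moment 3·65 + 7·152 + 1·117 = 1376) ⇒ x = (1836 − 1376) / 6 ≈ 76.67.
Along y: (368 + 6·y) / 17 = 110 (existing moment 3·24 + 7·36 + 1·44 = 368) ⇒ y = (1870 − 368) / 6 ≈ 250.33.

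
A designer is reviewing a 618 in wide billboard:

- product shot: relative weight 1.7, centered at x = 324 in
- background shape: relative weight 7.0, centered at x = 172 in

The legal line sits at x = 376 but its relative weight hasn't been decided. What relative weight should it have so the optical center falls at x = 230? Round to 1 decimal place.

w ≈ 1.7

Known weights sum to 1.7 + 7.0 = 8.7; their moment is 1.7·324 + 7.0·172 = 1754.8.
Balance at x = 230 requires (1754.8 + w·376) / (8.7 + w) = 230.
So w = (230·8.7 − 1754.8)/(376 − 230) = 246.2/146 ≈ 1.69.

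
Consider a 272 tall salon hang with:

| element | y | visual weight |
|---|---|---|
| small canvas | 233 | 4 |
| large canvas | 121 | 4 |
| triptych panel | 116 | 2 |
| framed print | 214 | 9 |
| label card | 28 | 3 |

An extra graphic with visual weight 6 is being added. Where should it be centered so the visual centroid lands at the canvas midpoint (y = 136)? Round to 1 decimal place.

New total weight: (4 + 4 + 2 + 9 + 3) + 6 = 28.
y: need Σw·y = 28·136 = 3808. Existing = 4·233 + 4·121 + 2·116 + 9·214 + 3·28 = 3658. Remainder 150 / 6 ≈ 25.00.

y ≈ 25.0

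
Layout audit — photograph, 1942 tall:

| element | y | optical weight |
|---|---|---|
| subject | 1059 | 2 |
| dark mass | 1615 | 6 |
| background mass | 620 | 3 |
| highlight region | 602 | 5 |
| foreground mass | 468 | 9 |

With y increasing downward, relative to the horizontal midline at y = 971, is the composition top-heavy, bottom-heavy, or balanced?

top-heavy

Σw = 2 + 6 + 3 + 5 + 9 = 25.
Σw·y = 2·1059 + 6·1615 + 3·620 + 5·602 + 9·468 = 20890, so ȳ = 20890/25 ≈ 835.60.
835.6 lies above (smaller y than) the midline 971, so the layout is top-heavy.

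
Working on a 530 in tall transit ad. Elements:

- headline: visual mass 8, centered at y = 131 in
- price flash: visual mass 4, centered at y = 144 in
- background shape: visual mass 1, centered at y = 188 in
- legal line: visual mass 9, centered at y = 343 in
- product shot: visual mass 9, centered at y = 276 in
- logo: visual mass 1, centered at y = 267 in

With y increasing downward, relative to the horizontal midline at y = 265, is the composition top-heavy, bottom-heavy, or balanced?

top-heavy

Weights sum to 8 + 4 + 1 + 9 + 9 + 1 = 32.
y-moment: 8·131 + 4·144 + 1·188 + 9·343 + 9·276 + 1·267 = 7650; centroid 7650/32 ≈ 239.06.
239.1 lies above (smaller y than) the midline 265, so the layout is top-heavy.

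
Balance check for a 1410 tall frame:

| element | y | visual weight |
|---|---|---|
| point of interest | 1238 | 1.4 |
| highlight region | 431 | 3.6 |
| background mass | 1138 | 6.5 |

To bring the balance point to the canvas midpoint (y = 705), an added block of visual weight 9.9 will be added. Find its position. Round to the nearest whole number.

y ≈ 445

After adding the added block, total weight = 1.4 + 3.6 + 6.5 + 9.9 = 21.4.
y: need Σw·y = 21.4·705 = 15087.0. Existing = 1.4·1238 + 3.6·431 + 6.5·1138 = 10681.8. Remainder 4405.2 / 9.9 ≈ 444.97.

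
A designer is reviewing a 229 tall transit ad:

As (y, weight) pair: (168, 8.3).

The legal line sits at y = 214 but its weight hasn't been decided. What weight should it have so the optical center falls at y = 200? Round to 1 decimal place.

The single fixed element contributes weight 8.3, moment 8.3·168 = 1394.4.
For the centroid to hit 200: (1394.4 + w·214) / (8.3 + w) = 200.
Rearranging, w·(214 − 200) = 200·8.3 − 1394.4 = 265.6, so w ≈ 265.6/14 = 18.97.

w ≈ 19.0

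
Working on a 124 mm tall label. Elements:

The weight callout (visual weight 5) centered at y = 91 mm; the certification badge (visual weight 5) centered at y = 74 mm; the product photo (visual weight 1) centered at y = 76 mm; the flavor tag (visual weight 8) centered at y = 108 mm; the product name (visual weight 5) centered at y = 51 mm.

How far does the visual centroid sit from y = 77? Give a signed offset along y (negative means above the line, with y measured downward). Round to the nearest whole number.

Σw = 5 + 5 + 1 + 8 + 5 = 24.
y: (5·91 + 5·74 + 1·76 + 8·108 + 5·51) / 24 = 2020 / 24 ≈ 84.17
Offset from y = 77: 84.17 − 77 ≈ 7.17.

≈ 7 mm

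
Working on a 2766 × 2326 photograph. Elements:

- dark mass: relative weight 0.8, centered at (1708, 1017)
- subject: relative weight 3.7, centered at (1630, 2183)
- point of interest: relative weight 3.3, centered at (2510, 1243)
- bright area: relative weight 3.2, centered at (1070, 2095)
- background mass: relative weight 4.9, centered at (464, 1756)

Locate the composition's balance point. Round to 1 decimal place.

Total weight = 0.8 + 3.7 + 3.3 + 3.2 + 4.9 = 15.9.
Σw·x = 0.8·1708 + 3.7·1630 + 3.3·2510 + 3.2·1070 + 4.9·464 = 21378.0, so x̄ = 21378.0/15.9 ≈ 1344.53.
Σw·y = 0.8·1017 + 3.7·2183 + 3.3·1243 + 3.2·2095 + 4.9·1756 = 28301.0, so ȳ = 28301.0/15.9 ≈ 1779.94.

(1344.5, 1779.9)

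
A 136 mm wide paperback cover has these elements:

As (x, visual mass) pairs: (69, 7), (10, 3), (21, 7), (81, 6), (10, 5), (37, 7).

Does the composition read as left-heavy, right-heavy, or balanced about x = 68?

left-heavy

Total weight = 7 + 3 + 7 + 6 + 5 + 7 = 35.
Σw·x = 7·69 + 3·10 + 7·21 + 6·81 + 5·10 + 7·37 = 1455, so x̄ = 1455/35 ≈ 41.57.
Since 41.6 is left of 68, the composition reads left-heavy.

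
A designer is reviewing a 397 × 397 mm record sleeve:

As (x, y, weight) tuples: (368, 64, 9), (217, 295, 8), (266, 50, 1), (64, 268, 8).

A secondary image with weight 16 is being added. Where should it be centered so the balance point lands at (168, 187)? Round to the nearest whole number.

(77, 170)

With the secondary image, Σw becomes 9 + 8 + 1 + 8 + 16 = 42.
x: target moment 42×168 = 7056; current 9·368 + 8·217 + 1·266 + 8·64 = 5826; the secondary image supplies 1230, so x = 1230/16 ≈ 76.88.
y: target moment 42×187 = 7854; current 9·64 + 8·295 + 1·50 + 8·268 = 5130; the secondary image supplies 2724, so y = 2724/16 ≈ 170.25.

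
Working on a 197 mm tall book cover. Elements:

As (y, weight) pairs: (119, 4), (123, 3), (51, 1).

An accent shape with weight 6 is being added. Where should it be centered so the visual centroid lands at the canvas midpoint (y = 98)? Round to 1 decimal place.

y ≈ 79.3

After adding the accent shape, total weight = 4 + 3 + 1 + 6 = 14.
y: target moment 14×98 = 1372; current 4·119 + 3·123 + 1·51 = 896; the accent shape supplies 476, so y = 476/6 ≈ 79.33.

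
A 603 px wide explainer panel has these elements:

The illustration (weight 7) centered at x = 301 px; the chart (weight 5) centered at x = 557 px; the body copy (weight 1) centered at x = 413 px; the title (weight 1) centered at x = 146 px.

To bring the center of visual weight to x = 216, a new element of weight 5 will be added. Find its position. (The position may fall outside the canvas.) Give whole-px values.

New total weight: (7 + 5 + 1 + 1) + 5 = 19.
x: need Σw·x = 19·216 = 4104. Existing = 7·301 + 5·557 + 1·413 + 1·146 = 5451. Remainder -1347 / 5 ≈ -269.40.

x ≈ -269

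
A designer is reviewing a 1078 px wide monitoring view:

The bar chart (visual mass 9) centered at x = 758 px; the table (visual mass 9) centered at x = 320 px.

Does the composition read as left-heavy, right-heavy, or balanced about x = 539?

Σw = 9 + 9 = 18.
x: (9·758 + 9·320) / 18 = 9702 / 18 ≈ 539.00
539.00 = 539 exactly: balanced.

balanced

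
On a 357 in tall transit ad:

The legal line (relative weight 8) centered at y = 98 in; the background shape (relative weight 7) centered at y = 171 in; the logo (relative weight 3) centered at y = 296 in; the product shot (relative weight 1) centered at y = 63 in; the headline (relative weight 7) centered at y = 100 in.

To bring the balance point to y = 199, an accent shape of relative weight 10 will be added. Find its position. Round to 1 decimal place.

New total weight: (8 + 7 + 3 + 1 + 7) + 10 = 36.
y: need Σw·y = 36·199 = 7164. Existing = 8·98 + 7·171 + 3·296 + 1·63 + 7·100 = 3632. Remainder 3532 / 10 ≈ 353.20.

y ≈ 353.2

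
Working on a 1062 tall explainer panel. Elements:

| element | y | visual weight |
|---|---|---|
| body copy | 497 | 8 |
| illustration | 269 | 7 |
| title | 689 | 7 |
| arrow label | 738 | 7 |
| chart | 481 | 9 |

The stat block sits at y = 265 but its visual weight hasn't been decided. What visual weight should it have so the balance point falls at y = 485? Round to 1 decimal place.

Existing Σw = 38 (8 + 7 + 7 + 7 + 9); existing moment 8·497 + 7·269 + 7·689 + 7·738 + 9·481 = 20177.
Balance at y = 485 requires (20177 + w·265) / (38 + w) = 485.
Rearranging, w·(265 − 485) = 485·38 − 20177 = -1747, so w ≈ -1747/-220 = 7.94.

w ≈ 7.9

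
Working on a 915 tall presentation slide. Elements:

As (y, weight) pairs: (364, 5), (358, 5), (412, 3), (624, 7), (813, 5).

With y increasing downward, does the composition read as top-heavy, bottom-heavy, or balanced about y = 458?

bottom-heavy

Weights sum to 5 + 5 + 3 + 7 + 5 = 25.
y: (5·364 + 5·358 + 3·412 + 7·624 + 5·813) / 25 = 13279 / 25 ≈ 531.16
531.2 vs midline 458 → bottom-heavy.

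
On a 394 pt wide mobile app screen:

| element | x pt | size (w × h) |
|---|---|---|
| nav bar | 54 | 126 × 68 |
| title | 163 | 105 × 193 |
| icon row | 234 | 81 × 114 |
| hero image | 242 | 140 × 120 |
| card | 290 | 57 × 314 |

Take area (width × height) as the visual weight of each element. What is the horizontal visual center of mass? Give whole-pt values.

Areas: nav bar 126·68 = 8568, title 105·193 = 20265, icon row 81·114 = 9234, hero image 140·120 = 16800, card 57·314 = 17898. Total weight = 72765.
x: (8568·54 + 20265·163 + 9234·234 + 16800·242 + 17898·290) / 72765 = 15182643 / 72765 ≈ 208.65

x ≈ 209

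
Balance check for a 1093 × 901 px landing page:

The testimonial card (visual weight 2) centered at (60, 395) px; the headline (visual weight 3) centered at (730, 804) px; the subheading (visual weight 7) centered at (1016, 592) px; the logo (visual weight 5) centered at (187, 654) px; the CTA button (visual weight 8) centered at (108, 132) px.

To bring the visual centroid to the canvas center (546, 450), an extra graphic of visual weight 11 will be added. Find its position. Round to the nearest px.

With the extra graphic, Σw becomes 2 + 3 + 7 + 5 + 8 + 11 = 36.
x: target moment 36×546 = 19656; current 2·60 + 3·730 + 7·1016 + 5·187 + 8·108 = 11221; the extra graphic supplies 8435, so x = 8435/11 ≈ 766.82.
y: target moment 36×450 = 16200; current 2·395 + 3·804 + 7·592 + 5·654 + 8·132 = 11672; the extra graphic supplies 4528, so y = 4528/11 ≈ 411.64.

(767, 412)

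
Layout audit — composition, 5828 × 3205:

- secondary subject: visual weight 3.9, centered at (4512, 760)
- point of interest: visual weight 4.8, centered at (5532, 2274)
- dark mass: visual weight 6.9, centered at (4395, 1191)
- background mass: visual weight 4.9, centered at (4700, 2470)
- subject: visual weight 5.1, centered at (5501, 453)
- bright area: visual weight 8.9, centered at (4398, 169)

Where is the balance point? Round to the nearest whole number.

Weights sum to 3.9 + 4.8 + 6.9 + 4.9 + 5.1 + 8.9 = 34.5.
Σw·x = 3.9·4512 + 4.8·5532 + 6.9·4395 + 4.9·4700 + 5.1·5501 + 8.9·4398 = 164703.2, so x̄ = 164703.2/34.5 ≈ 4774.01.
Σw·y = 3.9·760 + 4.8·2274 + 6.9·1191 + 4.9·2470 + 5.1·453 + 8.9·169 = 38014.5, so ȳ = 38014.5/34.5 ≈ 1101.87.

(4774, 1102)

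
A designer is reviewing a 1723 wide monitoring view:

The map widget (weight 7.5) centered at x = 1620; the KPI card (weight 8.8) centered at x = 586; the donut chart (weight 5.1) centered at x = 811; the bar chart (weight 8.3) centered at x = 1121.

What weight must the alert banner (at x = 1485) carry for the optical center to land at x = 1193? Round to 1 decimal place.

Known weights sum to 7.5 + 8.8 + 5.1 + 8.3 = 29.7; their moment is 7.5·1620 + 8.8·586 + 5.1·811 + 8.3·1121 = 30747.2.
For the centroid to hit 1193: (30747.2 + w·1485) / (29.7 + w) = 1193.
So w = (1193·29.7 − 30747.2)/(1485 − 1193) = 4684.9/292 ≈ 16.04.

w ≈ 16.0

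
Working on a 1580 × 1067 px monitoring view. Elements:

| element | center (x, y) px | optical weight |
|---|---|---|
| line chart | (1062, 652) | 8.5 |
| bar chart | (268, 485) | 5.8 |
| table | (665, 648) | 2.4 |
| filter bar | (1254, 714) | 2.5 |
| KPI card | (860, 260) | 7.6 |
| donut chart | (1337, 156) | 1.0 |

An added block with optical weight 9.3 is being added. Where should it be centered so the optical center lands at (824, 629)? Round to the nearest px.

(794, 1022)

After adding the added block, total weight = 8.5 + 5.8 + 2.4 + 2.5 + 7.6 + 1.0 + 9.3 = 37.1.
Along x: (23185.4 + 9.3·x) / 37.1 = 824 (existing moment 8.5·1062 + 5.8·268 + 2.4·665 + 2.5·1254 + 7.6·860 + 1.0·1337 = 23185.4) ⇒ x = (30570.4 − 23185.4) / 9.3 ≈ 794.09.
Along y: (13827.2 + 9.3·y) / 37.1 = 629 (existing moment 8.5·652 + 5.8·485 + 2.4·648 + 2.5·714 + 7.6·260 + 1.0·156 = 13827.2) ⇒ y = (23335.9 − 13827.2) / 9.3 ≈ 1022.44.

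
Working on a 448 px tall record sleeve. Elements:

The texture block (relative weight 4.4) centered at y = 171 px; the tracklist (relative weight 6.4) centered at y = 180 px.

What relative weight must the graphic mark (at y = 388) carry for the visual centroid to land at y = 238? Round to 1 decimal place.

w ≈ 4.4

Fixed elements: Σw = 4.4 + 6.4 = 10.8, Σw·y = 4.4·171 + 6.4·180 = 1904.4.
Set Σw·y/Σw = 238: (1904.4 + 388w) = 238·(10.8 + w).
Rearranging, w·(388 − 238) = 238·10.8 − 1904.4 = 666.0, so w ≈ 666.0/150 = 4.44.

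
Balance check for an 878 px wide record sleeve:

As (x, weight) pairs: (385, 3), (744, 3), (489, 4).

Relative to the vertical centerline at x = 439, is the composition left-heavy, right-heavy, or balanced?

Σw = 3 + 3 + 4 = 10.
x-moment: 3·385 + 3·744 + 4·489 = 5343; centroid 5343/10 ≈ 534.30.
534.3 lies right of the midline 439, so the layout is right-heavy.

right-heavy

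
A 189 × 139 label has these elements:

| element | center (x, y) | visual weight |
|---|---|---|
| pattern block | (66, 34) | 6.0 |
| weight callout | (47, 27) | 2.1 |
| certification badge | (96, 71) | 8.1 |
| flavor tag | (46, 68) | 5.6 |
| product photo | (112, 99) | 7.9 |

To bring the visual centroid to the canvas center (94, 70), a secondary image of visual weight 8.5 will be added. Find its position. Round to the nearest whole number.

(138, 79)

After adding the secondary image, total weight = 6.0 + 2.1 + 8.1 + 5.6 + 7.9 + 8.5 = 38.2.
x: need Σw·x = 38.2·94 = 3590.8. Existing = 6.0·66 + 2.1·47 + 8.1·96 + 5.6·46 + 7.9·112 = 2414.7. Remainder 1176.1 / 8.5 ≈ 138.36.
y: need Σw·y = 38.2·70 = 2674.0. Existing = 6.0·34 + 2.1·27 + 8.1·71 + 5.6·68 + 7.9·99 = 1998.7. Remainder 675.3 / 8.5 ≈ 79.45.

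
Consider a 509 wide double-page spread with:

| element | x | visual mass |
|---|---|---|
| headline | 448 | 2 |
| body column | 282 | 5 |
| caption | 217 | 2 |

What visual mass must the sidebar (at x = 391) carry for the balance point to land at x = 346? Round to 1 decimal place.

w ≈ 8.3

Existing Σw = 9 (2 + 5 + 2); existing moment 2·448 + 5·282 + 2·217 = 2740.
Balance at x = 346 requires (2740 + w·391) / (9 + w) = 346.
Rearranging, w·(391 − 346) = 346·9 − 2740 = 374, so w ≈ 374/45 = 8.31.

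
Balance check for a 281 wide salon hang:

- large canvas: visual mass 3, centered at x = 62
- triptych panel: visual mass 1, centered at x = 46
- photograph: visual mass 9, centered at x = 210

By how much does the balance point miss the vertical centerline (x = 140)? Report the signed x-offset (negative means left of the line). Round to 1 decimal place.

≈ 23.2

Weights sum to 3 + 1 + 9 = 13.
x: (3·62 + 1·46 + 9·210) / 13 = 2122 / 13 ≈ 163.23
Difference: 163.23 − 140 ≈ 23.23.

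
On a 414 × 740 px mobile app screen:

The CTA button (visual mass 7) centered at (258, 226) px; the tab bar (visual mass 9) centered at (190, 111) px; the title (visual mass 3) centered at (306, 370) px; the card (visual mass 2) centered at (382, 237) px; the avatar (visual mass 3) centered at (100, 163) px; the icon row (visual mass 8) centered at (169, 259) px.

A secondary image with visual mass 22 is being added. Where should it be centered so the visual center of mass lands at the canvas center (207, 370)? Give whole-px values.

(197, 602)

New total weight: (7 + 9 + 3 + 2 + 3 + 8) + 22 = 54.
Along x: (6850 + 22·x) / 54 = 207 (existing moment 7·258 + 9·190 + 3·306 + 2·382 + 3·100 + 8·169 = 6850) ⇒ x = (11178 − 6850) / 22 ≈ 196.73.
Along y: (6726 + 22·y) / 54 = 370 (existing moment 7·226 + 9·111 + 3·370 + 2·237 + 3·163 + 8·259 = 6726) ⇒ y = (19980 − 6726) / 22 ≈ 602.45.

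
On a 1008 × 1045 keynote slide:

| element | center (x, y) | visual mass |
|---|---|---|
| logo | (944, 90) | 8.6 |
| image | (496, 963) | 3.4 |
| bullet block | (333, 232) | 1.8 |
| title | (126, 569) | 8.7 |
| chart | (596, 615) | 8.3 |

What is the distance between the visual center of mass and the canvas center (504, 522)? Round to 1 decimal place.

Total weight = 8.6 + 3.4 + 1.8 + 8.7 + 8.3 = 30.8.
Σw·x = 8.6·944 + 3.4·496 + 1.8·333 + 8.7·126 + 8.3·596 = 16447.2, so x̄ = 16447.2/30.8 ≈ 534.00.
Σw·y = 8.6·90 + 3.4·963 + 1.8·232 + 8.7·569 + 8.3·615 = 14520.6, so ȳ = 14520.6/30.8 ≈ 471.45.
Offset from (504, 522): Δx ≈ 30.00, Δy ≈ -50.55; distance = √(Δx² + Δy²) ≈ 58.78.

≈ 58.8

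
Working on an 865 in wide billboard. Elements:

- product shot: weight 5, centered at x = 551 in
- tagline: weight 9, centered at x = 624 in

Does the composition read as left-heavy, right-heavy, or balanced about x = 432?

Σw = 5 + 9 = 14.
x-moment: 5·551 + 9·624 = 8371; centroid 8371/14 ≈ 597.93.
597.9 lies right of the midline 432, so the layout is right-heavy.

right-heavy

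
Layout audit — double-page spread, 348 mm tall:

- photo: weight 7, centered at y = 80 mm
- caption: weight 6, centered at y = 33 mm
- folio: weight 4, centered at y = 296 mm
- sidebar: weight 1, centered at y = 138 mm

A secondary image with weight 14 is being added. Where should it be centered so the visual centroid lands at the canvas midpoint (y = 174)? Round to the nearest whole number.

y ≈ 249

With the secondary image, Σw becomes 7 + 6 + 4 + 1 + 14 = 32.
Along y: (2080 + 14·y) / 32 = 174 (existing moment 7·80 + 6·33 + 4·296 + 1·138 = 2080) ⇒ y = (5568 − 2080) / 14 ≈ 249.14.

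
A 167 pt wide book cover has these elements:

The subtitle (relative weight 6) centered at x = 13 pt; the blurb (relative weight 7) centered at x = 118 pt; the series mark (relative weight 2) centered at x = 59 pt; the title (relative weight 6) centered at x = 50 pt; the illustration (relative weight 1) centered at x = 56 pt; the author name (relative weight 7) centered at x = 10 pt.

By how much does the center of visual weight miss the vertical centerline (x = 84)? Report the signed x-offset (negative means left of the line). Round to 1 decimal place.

Total weight = 6 + 7 + 2 + 6 + 1 + 7 = 29.
Σw·x = 1448; x̄ = 1448/29 ≈ 49.93.
Difference: 49.93 − 84 ≈ -34.07.

≈ -34.1 pt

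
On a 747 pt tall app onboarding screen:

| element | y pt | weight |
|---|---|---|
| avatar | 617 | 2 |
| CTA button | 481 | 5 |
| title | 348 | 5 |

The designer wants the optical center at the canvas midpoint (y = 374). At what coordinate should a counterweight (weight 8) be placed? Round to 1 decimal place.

New total weight: (2 + 5 + 5) + 8 = 20.
y: target moment 20×374 = 7480; current 2·617 + 5·481 + 5·348 = 5379; the counterweight supplies 2101, so y = 2101/8 ≈ 262.62.

y ≈ 262.6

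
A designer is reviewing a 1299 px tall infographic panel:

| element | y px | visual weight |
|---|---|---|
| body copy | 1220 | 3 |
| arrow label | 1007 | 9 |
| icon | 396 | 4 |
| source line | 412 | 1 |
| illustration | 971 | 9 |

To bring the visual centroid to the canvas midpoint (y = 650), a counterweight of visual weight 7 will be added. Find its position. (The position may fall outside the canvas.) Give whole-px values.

y ≈ -287

After adding the counterweight, total weight = 3 + 9 + 4 + 1 + 9 + 7 = 33.
y: target moment 33×650 = 21450; current 3·1220 + 9·1007 + 4·396 + 1·412 + 9·971 = 23458; the counterweight supplies -2008, so y = -2008/7 ≈ -286.86.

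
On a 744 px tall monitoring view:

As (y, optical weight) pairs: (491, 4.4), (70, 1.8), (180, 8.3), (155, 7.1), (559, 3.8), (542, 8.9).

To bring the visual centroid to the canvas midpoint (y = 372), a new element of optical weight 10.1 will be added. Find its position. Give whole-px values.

New total weight: (4.4 + 1.8 + 8.3 + 7.1 + 3.8 + 8.9) + 10.1 = 44.4.
y: need Σw·y = 44.4·372 = 16516.8. Existing = 4.4·491 + 1.8·70 + 8.3·180 + 7.1·155 + 3.8·559 + 8.9·542 = 11828.9. Remainder 4687.9 / 10.1 ≈ 464.15.

y ≈ 464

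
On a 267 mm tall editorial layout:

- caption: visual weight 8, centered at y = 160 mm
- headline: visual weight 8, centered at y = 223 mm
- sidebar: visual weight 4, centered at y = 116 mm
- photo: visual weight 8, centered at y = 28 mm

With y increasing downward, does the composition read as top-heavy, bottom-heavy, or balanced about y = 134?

Total weight = 8 + 8 + 4 + 8 = 28.
y-moment: 8·160 + 8·223 + 4·116 + 8·28 = 3752; centroid 3752/28 ≈ 134.00.
That equals the midline 134 — balanced.

balanced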